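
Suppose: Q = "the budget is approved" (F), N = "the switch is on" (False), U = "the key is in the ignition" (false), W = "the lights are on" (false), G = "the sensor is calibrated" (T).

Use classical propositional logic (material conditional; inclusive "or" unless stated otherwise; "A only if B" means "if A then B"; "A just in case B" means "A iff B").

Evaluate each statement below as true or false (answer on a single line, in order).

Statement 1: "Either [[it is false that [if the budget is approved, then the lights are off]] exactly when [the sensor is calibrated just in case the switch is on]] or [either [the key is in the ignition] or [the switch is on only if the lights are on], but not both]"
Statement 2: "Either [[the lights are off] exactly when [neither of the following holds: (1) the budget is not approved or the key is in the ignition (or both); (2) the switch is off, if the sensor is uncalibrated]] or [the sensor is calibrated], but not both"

Statement 1 true; Statement 2 true

Statement 1: In symbols: (¬(Q → ¬W) ↔ (G ↔ N)) ∨ (U ⊕ (N → W))

¬W = ¬F = T
Q → ¬W = F → T = T
¬(Q → ¬W) = ¬T = F
G ↔ N = T ↔ F = F
¬(Q → ¬W) ↔ (G ↔ N) = F ↔ F = T
N → W = F → F = T
U ⊕ (N → W) = F ⊕ T = T
(¬(Q → ¬W) ↔ (G ↔ N)) ∨ (U ⊕ (N → W)) = T ∨ T = T
Hence Statement 1 is true.

Statement 2: This is (¬W ↔ ((¬Q ∨ U) ↓ (¬G → ¬N))) ⊕ G.

¬W = ¬F = T
¬Q = ¬F = T
¬Q ∨ U = T ∨ F = T
¬G = ¬T = F
¬N = ¬F = T
¬G → ¬N = F → T = T
(¬Q ∨ U) ↓ (¬G → ¬N) = T ↓ T = F
¬W ↔ ((¬Q ∨ U) ↓ (¬G → ¬N)) = T ↔ F = F
(¬W ↔ ((¬Q ∨ U) ↓ (¬G → ¬N))) ⊕ G = F ⊕ T = T
Thus Statement 2 is true.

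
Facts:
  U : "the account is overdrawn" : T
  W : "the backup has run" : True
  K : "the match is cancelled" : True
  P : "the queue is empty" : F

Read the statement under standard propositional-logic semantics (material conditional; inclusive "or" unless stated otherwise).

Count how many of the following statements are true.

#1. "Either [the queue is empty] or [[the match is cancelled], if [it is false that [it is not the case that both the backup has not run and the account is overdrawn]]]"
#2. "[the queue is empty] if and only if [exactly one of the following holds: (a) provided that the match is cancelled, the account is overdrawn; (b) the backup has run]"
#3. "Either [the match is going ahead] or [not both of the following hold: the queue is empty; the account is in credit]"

3

#1: In symbols: P | (~(~W nand U) -> K)

~W = ~T = F
~W nand U = F nand T = T
~(~W nand U) = ~T = F
~(~W nand U) -> K = F -> T = T
P | (~(~W nand U) -> K) = F | T = T
So #1 is true.

#2: In symbols: P <-> ((K -> U) xor W)

K -> U = T -> T = T
(K -> U) xor W = T xor T = F
P <-> ((K -> U) xor W) = F <-> F = T
So #2 is true.

#3: This is ~K | (P nand ~U).

~K = ~T = F
~U = ~T = F
P nand ~U = F nand F = T
~K | (P nand ~U) = F | T = T
Hence #3 is true.

3 of the 3 statements are true.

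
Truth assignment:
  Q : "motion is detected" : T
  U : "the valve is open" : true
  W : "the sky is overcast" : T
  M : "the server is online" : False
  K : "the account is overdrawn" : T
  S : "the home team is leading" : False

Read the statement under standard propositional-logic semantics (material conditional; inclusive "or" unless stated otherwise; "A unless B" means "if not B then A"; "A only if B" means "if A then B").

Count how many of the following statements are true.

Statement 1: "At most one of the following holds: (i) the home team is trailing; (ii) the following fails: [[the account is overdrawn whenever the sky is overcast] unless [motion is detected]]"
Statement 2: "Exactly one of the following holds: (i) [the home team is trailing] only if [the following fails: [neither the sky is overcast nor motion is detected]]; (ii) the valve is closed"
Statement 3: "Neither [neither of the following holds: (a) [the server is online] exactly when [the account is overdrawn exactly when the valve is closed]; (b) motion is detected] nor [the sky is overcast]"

2

Statement 1: Formalization: ~S nand ~((W -> K) | Q)

~S = ~F = T
W -> K = T -> T = T
(W -> K) | Q = T | T = T
~((W -> K) | Q) = ~T = F
~S nand ~((W -> K) | Q) = T nand F = T
Thus Statement 1 is true.

Statement 2: In symbols: (~S -> ~(W nor Q)) xor ~U

~S = ~F = T
W nor Q = T nor T = F
~(W nor Q) = ~F = T
~S -> ~(W nor Q) = T -> T = T
~U = ~T = F
(~S -> ~(W nor Q)) xor ~U = T xor F = T
Thus Statement 2 is true.

Statement 3: In symbols: ((M <-> (K <-> ~U)) nor Q) nor W

~U = ~T = F
K <-> ~U = T <-> F = F
M <-> (K <-> ~U) = F <-> F = T
(M <-> (K <-> ~U)) nor Q = T nor T = F
((M <-> (K <-> ~U)) nor Q) nor W = F nor T = F
So Statement 3 is false.

Count: 2.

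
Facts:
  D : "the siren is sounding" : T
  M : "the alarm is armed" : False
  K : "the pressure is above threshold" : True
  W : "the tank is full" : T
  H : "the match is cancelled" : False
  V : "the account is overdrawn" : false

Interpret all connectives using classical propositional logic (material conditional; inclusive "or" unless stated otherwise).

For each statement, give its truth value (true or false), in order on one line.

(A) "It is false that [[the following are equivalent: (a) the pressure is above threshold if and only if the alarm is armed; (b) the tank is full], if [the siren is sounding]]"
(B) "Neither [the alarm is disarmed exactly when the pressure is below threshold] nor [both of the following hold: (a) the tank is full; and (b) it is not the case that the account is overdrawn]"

(A): Parsed as not (D -> ((K iff M) iff W))

K iff M = True iff False = False
(K iff M) iff W = False iff True = False
D -> ((K iff M) iff W) = True -> False = False
not (D -> ((K iff M) iff W)) = not False = True
Hence (A) is true.

(B): Parsed as (not M iff not K) nor (W and not V)

not M = not False = True
not K = not True = False
not M iff not K = True iff False = False
not V = not False = True
W and not V = True and True = True
(not M iff not K) nor (W and not V) = False nor True = False
Thus (B) is false.

(A) True / (B) False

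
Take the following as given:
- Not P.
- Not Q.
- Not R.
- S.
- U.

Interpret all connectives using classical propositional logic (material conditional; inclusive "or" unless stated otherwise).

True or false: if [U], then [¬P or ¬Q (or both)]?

True.

In symbols: U -> (not P or not Q)

not P = not False = True
not Q = not False = True
not P or not Q = True or True = True
U -> (not P or not Q) = True -> True = True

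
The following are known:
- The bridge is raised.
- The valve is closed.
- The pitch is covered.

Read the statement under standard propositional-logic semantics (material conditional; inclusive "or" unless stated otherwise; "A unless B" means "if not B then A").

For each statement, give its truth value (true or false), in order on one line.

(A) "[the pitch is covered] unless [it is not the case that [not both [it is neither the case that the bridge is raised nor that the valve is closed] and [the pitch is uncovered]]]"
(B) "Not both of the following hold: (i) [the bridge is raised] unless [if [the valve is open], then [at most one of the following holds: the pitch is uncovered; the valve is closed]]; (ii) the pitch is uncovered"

(A) true / (B) true

Let R = "the pitch is covered" (T), P = "the bridge is raised" (T), Q = "the valve is open" (F).

(A): This is R ∨ ¬((P ↓ ¬Q) ↑ ¬R).

¬Q = ¬F = T
P ↓ ¬Q = T ↓ T = F
¬R = ¬T = F
(P ↓ ¬Q) ↑ ¬R = F ↑ F = T
¬((P ↓ ¬Q) ↑ ¬R) = ¬T = F
R ∨ ¬((P ↓ ¬Q) ↑ ¬R) = T ∨ F = T
Hence (A) is true.

(B): In symbols: (P ∨ (Q → (¬R ↑ ¬Q))) ↑ ¬R

¬R = ¬T = F
¬Q = ¬F = T
¬R ↑ ¬Q = F ↑ T = T
Q → (¬R ↑ ¬Q) = F → T = T
P ∨ (Q → (¬R ↑ ¬Q)) = T ∨ T = T
¬R = ¬T = F
(P ∨ (Q → (¬R ↑ ¬Q))) ↑ ¬R = T ↑ F = T
Thus (B) is true.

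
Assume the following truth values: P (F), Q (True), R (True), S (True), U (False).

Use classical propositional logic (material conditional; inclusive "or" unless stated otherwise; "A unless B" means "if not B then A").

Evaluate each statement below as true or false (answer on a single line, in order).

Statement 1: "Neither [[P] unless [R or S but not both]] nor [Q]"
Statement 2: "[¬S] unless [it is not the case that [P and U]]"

Statement 1: Formalization: (P or (R xor S)) nor Q

R xor S = True xor True = False
P or (R xor S) = False or False = False
(P or (R xor S)) nor Q = False nor True = False
So Statement 1 is false.

Statement 2: In symbols: not S or not (P and U)

not S = not True = False
P and U = False and False = False
not (P and U) = not False = True
not S or not (P and U) = False or True = True
So Statement 2 is true.

Statement 1 False / Statement 2 True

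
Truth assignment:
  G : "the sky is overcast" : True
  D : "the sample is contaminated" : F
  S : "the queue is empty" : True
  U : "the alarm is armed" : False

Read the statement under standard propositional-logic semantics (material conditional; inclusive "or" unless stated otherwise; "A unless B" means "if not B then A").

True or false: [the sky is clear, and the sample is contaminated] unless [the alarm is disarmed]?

Values: G=T, D=F, U=F.
Formalization: (¬G ∧ D) ∨ ¬U

¬G = ¬T = F
¬G ∧ D = F ∧ F = F
¬U = ¬F = T
(¬G ∧ D) ∨ ¬U = F ∨ T = T

The statement is true.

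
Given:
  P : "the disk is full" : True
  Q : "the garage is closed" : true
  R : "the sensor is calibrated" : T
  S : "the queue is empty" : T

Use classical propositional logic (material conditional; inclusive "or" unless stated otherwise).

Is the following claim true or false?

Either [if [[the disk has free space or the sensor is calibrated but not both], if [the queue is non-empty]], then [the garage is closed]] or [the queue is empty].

Parsed as ((¬S → (¬P ⊕ R)) → Q) ∨ S

¬S = ¬T = F
¬P = ¬T = F
¬P ⊕ R = F ⊕ T = T
¬S → (¬P ⊕ R) = F → T = T
(¬S → (¬P ⊕ R)) → Q = T → T = T
((¬S → (¬P ⊕ R)) → Q) ∨ S = T ∨ T = T

True.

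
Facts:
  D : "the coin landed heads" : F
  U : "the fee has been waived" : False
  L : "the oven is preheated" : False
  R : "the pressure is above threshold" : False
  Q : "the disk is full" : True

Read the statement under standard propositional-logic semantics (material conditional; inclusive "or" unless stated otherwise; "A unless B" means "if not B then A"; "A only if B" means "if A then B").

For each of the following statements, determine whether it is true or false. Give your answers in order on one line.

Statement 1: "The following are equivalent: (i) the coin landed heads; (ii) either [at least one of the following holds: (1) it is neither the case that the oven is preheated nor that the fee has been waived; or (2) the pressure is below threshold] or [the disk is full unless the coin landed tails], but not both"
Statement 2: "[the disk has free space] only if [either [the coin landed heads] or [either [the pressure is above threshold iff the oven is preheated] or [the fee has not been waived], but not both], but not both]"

Statement 1: Parsed as D iff (((L nor U) or not R) xor (Q or not D))

L nor U = False nor False = True
not R = not False = True
(L nor U) or not R = True or True = True
not D = not False = True
Q or not D = True or True = True
((L nor U) or not R) xor (Q or not D) = True xor True = False
D iff (((L nor U) or not R) xor (Q or not D)) = False iff False = True
So Statement 1 is true.

Statement 2: Formalization: not Q -> (D xor ((R iff L) xor not U))

not Q = not True = False
R iff L = False iff False = True
not U = not False = True
(R iff L) xor not U = True xor True = False
D xor ((R iff L) xor not U) = False xor False = False
not Q -> (D xor ((R iff L) xor not U)) = False -> False = True
So Statement 2 is true.

Statement 1 True, Statement 2 True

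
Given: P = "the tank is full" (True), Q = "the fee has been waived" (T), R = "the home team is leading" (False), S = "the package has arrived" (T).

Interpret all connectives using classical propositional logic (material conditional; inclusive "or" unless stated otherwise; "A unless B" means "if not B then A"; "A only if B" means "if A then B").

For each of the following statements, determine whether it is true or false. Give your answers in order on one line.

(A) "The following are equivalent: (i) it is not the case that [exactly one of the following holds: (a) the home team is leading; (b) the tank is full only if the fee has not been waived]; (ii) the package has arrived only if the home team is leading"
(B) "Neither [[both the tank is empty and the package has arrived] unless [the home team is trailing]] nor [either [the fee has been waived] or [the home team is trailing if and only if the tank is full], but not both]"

(A) F, (B) F

(A): In symbols: ¬(R ⊕ (P → ¬Q)) ↔ (S → R)

¬Q = ¬T = F
P → ¬Q = T → F = F
R ⊕ (P → ¬Q) = F ⊕ F = F
¬(R ⊕ (P → ¬Q)) = ¬F = T
S → R = T → F = F
¬(R ⊕ (P → ¬Q)) ↔ (S → R) = T ↔ F = F
Hence (A) is false.

(B): In symbols: ((¬P ∧ S) ∨ ¬R) ↓ (Q ⊕ (¬R ↔ P))

¬P = ¬T = F
¬P ∧ S = F ∧ T = F
¬R = ¬F = T
(¬P ∧ S) ∨ ¬R = F ∨ T = T
¬R = ¬F = T
¬R ↔ P = T ↔ T = T
Q ⊕ (¬R ↔ P) = T ⊕ T = F
((¬P ∧ S) ∨ ¬R) ↓ (Q ⊕ (¬R ↔ P)) = T ↓ F = F
So (B) is false.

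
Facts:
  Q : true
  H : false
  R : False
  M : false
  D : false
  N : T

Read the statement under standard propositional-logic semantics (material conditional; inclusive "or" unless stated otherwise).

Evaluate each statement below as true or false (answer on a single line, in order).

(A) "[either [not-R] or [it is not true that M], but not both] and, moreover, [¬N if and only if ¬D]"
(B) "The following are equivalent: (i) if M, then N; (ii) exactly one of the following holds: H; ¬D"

(A): In symbols: (not R xor not M) and (not N iff not D)

not R = not False = True
not M = not False = True
not R xor not M = True xor True = False
not N = not True = False
not D = not False = True
not N iff not D = False iff True = False
(not R xor not M) and (not N iff not D) = False and False = False
Thus (A) is false.

(B): This is (M -> N) iff (H xor not D).

M -> N = False -> True = True
not D = not False = True
H xor not D = False xor True = True
(M -> N) iff (H xor not D) = True iff True = True
Thus (B) is true.

(A) F, (B) T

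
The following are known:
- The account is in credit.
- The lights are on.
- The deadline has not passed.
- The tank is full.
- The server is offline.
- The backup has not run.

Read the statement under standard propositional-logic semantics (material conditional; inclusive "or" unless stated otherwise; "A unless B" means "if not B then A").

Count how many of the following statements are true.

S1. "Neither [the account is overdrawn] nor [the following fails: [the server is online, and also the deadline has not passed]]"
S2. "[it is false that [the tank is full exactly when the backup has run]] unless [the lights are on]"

1

Let K = "the account is overdrawn" (F), M = "the server is online" (F), D = "the deadline has passed" (F), P = "the tank is full" (T), H = "the backup has run" (F), N = "the lights are on" (T).

S1: This is K nor ~(M & ~D).

~D = ~F = T
M & ~D = F & T = F
~(M & ~D) = ~F = T
K nor ~(M & ~D) = F nor T = F
Hence S1 is false.

S2: This is ~(P <-> H) | N.

P <-> H = T <-> F = F
~(P <-> H) = ~F = T
~(P <-> H) | N = T | T = T
Thus S2 is true.

True statements: 1.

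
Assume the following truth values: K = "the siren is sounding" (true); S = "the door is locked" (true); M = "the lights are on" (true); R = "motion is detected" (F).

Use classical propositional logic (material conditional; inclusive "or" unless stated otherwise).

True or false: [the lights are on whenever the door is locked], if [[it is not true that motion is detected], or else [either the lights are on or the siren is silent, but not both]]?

true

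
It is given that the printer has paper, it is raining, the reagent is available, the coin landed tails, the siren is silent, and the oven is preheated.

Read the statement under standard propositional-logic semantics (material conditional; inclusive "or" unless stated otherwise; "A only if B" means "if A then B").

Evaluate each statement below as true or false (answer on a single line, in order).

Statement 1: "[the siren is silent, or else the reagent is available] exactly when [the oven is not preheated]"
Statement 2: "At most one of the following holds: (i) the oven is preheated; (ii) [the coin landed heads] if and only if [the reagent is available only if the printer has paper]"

Statement 1 False / Statement 2 True

Let D = "the siren is sounding" (F), N = "the reagent is available" (T), W = "the oven is preheated" (T), H = "the coin landed heads" (F), V = "the printer has paper" (T).

Statement 1: This is (~D | N) <-> ~W.

~D = ~F = T
~D | N = T | T = T
~W = ~T = F
(~D | N) <-> ~W = T <-> F = F
So Statement 1 is false.

Statement 2: In symbols: W nand (H <-> (N -> V))

N -> V = T -> T = T
H <-> (N -> V) = F <-> T = F
W nand (H <-> (N -> V)) = T nand F = T
Thus Statement 2 is true.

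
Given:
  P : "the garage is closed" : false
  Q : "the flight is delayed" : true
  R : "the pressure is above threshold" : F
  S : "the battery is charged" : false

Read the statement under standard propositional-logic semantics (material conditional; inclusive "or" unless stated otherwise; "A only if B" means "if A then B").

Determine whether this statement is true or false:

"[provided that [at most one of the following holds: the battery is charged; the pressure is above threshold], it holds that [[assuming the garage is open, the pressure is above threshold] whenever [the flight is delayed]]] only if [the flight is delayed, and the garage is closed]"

Values: S=F, R=F, Q=T, P=F.
Parsed as ((S ↑ R) → (Q → (¬P → R))) → (Q ∧ P)

S ↑ R = F ↑ F = T
¬P = ¬F = T
¬P → R = T → F = F
Q → (¬P → R) = T → F = F
(S ↑ R) → (Q → (¬P → R)) = T → F = F
Q ∧ P = T ∧ F = F
((S ↑ R) → (Q → (¬P → R))) → (Q ∧ P) = F → F = T

The statement is true.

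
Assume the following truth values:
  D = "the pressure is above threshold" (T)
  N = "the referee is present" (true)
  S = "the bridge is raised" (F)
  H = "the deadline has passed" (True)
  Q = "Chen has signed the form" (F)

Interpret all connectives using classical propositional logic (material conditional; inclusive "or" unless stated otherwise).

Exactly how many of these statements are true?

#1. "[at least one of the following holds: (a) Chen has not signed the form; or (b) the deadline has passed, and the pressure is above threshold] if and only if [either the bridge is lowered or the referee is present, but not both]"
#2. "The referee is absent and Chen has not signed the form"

0

#1: This is (¬Q ∨ (H ∧ D)) ↔ (¬S ⊕ N).

¬Q = ¬F = T
H ∧ D = T ∧ T = T
¬Q ∨ (H ∧ D) = T ∨ T = T
¬S = ¬F = T
¬S ⊕ N = T ⊕ T = F
(¬Q ∨ (H ∧ D)) ↔ (¬S ⊕ N) = T ↔ F = F
So #1 is false.

#2: Parsed as ¬N ∧ ¬Q

¬N = ¬T = F
¬Q = ¬F = T
¬N ∧ ¬Q = F ∧ T = F
So #2 is false.

0 of the 2 statements are true (none).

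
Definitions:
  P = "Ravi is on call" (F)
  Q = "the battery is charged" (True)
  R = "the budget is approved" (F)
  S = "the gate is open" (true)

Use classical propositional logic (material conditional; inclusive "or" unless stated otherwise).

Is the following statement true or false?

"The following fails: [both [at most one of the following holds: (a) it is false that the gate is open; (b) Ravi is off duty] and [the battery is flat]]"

Values: S=True, P=False, Q=True.
Parsed as not ((not S nand not P) and not Q)

not S = not True = False
not P = not False = True
not S nand not P = False nand True = True
not Q = not True = False
(not S nand not P) and not Q = True and False = False
not ((not S nand not P) and not Q) = not False = True

True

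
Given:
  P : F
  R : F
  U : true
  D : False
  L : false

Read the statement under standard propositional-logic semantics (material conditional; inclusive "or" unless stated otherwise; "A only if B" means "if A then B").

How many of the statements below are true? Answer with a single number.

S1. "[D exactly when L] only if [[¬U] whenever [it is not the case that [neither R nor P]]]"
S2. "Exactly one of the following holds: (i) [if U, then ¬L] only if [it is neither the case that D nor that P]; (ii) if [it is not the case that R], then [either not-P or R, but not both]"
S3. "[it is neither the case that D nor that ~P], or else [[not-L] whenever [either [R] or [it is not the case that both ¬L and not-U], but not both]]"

S1: Formalization: (D <-> L) -> (~(R nor P) -> ~U)

D <-> L = F <-> F = T
R nor P = F nor F = T
~(R nor P) = ~T = F
~U = ~T = F
~(R nor P) -> ~U = F -> F = T
(D <-> L) -> (~(R nor P) -> ~U) = T -> T = T
Hence S1 is true.

S2: In symbols: ((U -> ~L) -> (D nor P)) xor (~R -> (~P xor R))

~L = ~F = T
U -> ~L = T -> T = T
D nor P = F nor F = T
(U -> ~L) -> (D nor P) = T -> T = T
~R = ~F = T
~P = ~F = T
~P xor R = T xor F = T
~R -> (~P xor R) = T -> T = T
((U -> ~L) -> (D nor P)) xor (~R -> (~P xor R)) = T xor T = F
Hence S2 is false.

S3: In symbols: (D nor ~P) | ((R xor (~L nand ~U)) -> ~L)

~P = ~F = T
D nor ~P = F nor T = F
~L = ~F = T
~U = ~T = F
~L nand ~U = T nand F = T
R xor (~L nand ~U) = F xor T = T
~L = ~F = T
(R xor (~L nand ~U)) -> ~L = T -> T = T
(D nor ~P) | ((R xor (~L nand ~U)) -> ~L) = F | T = T
So S3 is true.

2 of the 3 statements are true (S1, S3).

2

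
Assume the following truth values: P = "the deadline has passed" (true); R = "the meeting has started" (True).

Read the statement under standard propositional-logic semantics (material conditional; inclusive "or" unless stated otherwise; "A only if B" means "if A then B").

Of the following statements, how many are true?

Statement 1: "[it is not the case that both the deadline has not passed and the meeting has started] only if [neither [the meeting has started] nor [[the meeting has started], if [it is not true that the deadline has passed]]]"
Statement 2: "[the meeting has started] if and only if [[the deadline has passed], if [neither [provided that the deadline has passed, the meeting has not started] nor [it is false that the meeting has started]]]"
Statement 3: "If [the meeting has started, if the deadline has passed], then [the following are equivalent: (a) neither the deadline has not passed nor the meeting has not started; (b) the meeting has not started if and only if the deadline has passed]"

Statement 1: In symbols: (¬P ↑ R) → (R ↓ (¬P → R))

¬P = ¬T = F
¬P ↑ R = F ↑ T = T
¬P = ¬T = F
¬P → R = F → T = T
R ↓ (¬P → R) = T ↓ T = F
(¬P ↑ R) → (R ↓ (¬P → R)) = T → F = F
Hence Statement 1 is false.

Statement 2: This is R ↔ (((P → ¬R) ↓ ¬R) → P).

¬R = ¬T = F
P → ¬R = T → F = F
¬R = ¬T = F
(P → ¬R) ↓ ¬R = F ↓ F = T
((P → ¬R) ↓ ¬R) → P = T → T = T
R ↔ (((P → ¬R) ↓ ¬R) → P) = T ↔ T = T
So Statement 2 is true.

Statement 3: This is (P → R) → ((¬P ↓ ¬R) ↔ (¬R ↔ P)).

P → R = T → T = T
¬P = ¬T = F
¬R = ¬T = F
¬P ↓ ¬R = F ↓ F = T
¬R = ¬T = F
¬R ↔ P = F ↔ T = F
(¬P ↓ ¬R) ↔ (¬R ↔ P) = T ↔ F = F
(P → R) → ((¬P ↓ ¬R) ↔ (¬R ↔ P)) = T → F = F
Hence Statement 3 is false.

1 of the 3 statements is true (Statement 2).

1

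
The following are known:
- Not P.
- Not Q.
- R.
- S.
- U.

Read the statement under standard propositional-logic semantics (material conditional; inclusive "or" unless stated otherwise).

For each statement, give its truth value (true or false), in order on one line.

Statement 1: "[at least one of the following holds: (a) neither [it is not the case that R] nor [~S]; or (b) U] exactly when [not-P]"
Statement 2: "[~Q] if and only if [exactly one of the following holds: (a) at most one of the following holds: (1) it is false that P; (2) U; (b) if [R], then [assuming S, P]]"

Statement 1 T, Statement 2 F

Statement 1: This is ((¬R ↓ ¬S) ∨ U) ↔ ¬P.

¬R = ¬T = F
¬S = ¬T = F
¬R ↓ ¬S = F ↓ F = T
(¬R ↓ ¬S) ∨ U = T ∨ T = T
¬P = ¬F = T
((¬R ↓ ¬S) ∨ U) ↔ ¬P = T ↔ T = T
Hence Statement 1 is true.

Statement 2: In symbols: ¬Q ↔ ((¬P ↑ U) ⊕ (R → (S → P)))

¬Q = ¬F = T
¬P = ¬F = T
¬P ↑ U = T ↑ T = F
S → P = T → F = F
R → (S → P) = T → F = F
(¬P ↑ U) ⊕ (R → (S → P)) = F ⊕ F = F
¬Q ↔ ((¬P ↑ U) ⊕ (R → (S → P))) = T ↔ F = F
Thus Statement 2 is false.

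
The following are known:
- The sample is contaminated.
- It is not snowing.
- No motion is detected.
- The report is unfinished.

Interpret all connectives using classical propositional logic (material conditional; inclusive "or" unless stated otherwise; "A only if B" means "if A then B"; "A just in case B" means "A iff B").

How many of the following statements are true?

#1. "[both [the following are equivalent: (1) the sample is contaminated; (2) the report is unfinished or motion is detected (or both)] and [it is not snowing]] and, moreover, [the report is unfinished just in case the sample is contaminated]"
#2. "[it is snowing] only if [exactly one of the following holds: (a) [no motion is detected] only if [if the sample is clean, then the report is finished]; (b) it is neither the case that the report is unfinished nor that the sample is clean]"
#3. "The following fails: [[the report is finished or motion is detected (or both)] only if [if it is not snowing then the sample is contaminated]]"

Let W = "the sample is contaminated" (True), L = "the report is finished" (False), G = "motion is detected" (False), Q = "it is snowing" (False).

#1: In symbols: ((W iff (not L or G)) and not Q) and (not L iff W)

not L = not False = True
not L or G = True or False = True
W iff (not L or G) = True iff True = True
not Q = not False = True
(W iff (not L or G)) and not Q = True and True = True
not L = not False = True
not L iff W = True iff True = True
((W iff (not L or G)) and not Q) and (not L iff W) = True and True = True
So #1 is true.

#2: This is Q -> ((not G -> (not W -> L)) xor (not L nor not W)).

not G = not False = True
not W = not True = False
not W -> L = False -> False = True
not G -> (not W -> L) = True -> True = True
not L = not False = True
not W = not True = False
not L nor not W = True nor False = False
(not G -> (not W -> L)) xor (not L nor not W) = True xor False = True
Q -> ((not G -> (not W -> L)) xor (not L nor not W)) = False -> True = True
Hence #2 is true.

#3: In symbols: not ((L or G) -> (not Q -> W))

L or G = False or False = False
not Q = not False = True
not Q -> W = True -> True = True
(L or G) -> (not Q -> W) = False -> True = True
not ((L or G) -> (not Q -> W)) = not True = False
Thus #3 is false.

True statements: 2 (#1, #2).

2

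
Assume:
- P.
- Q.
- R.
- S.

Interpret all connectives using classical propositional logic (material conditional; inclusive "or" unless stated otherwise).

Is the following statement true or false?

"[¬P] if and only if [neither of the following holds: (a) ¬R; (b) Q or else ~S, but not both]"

The statement is true.

In symbols: ~P <-> (~R nor (Q xor ~S))

~P = ~T = F
~R = ~T = F
~S = ~T = F
Q xor ~S = T xor F = T
~R nor (Q xor ~S) = F nor T = F
~P <-> (~R nor (Q xor ~S)) = F <-> F = T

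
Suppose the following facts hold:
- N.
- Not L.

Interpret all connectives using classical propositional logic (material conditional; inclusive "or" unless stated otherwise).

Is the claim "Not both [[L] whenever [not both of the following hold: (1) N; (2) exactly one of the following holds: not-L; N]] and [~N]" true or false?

This is ((N ↑ (¬L ⊕ N)) → L) ↑ ¬N.

¬L = ¬F = T
¬L ⊕ N = T ⊕ T = F
N ↑ (¬L ⊕ N) = T ↑ F = T
(N ↑ (¬L ⊕ N)) → L = T → F = F
¬N = ¬T = F
((N ↑ (¬L ⊕ N)) → L) ↑ ¬N = F ↑ F = T

The statement is true.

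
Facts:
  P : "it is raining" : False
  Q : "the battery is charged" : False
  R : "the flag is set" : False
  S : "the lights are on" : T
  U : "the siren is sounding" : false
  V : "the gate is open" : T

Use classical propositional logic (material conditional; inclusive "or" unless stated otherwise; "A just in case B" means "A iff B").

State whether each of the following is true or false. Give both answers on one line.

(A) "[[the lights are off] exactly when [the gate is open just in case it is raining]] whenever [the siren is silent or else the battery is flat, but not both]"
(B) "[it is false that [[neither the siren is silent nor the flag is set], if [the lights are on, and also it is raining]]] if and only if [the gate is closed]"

(A) T; (B) T

(A): Formalization: (not U xor not Q) -> (not S iff (V iff P))

not U = not False = True
not Q = not False = True
not U xor not Q = True xor True = False
not S = not True = False
V iff P = True iff False = False
not S iff (V iff P) = False iff False = True
(not U xor not Q) -> (not S iff (V iff P)) = False -> True = True
So (A) is true.

(B): In symbols: not ((S and P) -> (not U nor R)) iff not V

S and P = True and False = False
not U = not False = True
not U nor R = True nor False = False
(S and P) -> (not U nor R) = False -> False = True
not ((S and P) -> (not U nor R)) = not True = False
not V = not True = False
not ((S and P) -> (not U nor R)) iff not V = False iff False = True
So (B) is true.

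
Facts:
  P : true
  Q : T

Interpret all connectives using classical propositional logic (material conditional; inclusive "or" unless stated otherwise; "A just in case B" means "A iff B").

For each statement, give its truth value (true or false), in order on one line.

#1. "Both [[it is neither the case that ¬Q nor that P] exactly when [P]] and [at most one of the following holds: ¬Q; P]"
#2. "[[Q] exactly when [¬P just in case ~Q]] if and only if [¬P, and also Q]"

#1 False; #2 False

#1: Formalization: ((¬Q ↓ P) ↔ P) ∧ (¬Q ↑ P)

¬Q = ¬T = F
¬Q ↓ P = F ↓ T = F
(¬Q ↓ P) ↔ P = F ↔ T = F
¬Q = ¬T = F
¬Q ↑ P = F ↑ T = T
((¬Q ↓ P) ↔ P) ∧ (¬Q ↑ P) = F ∧ T = F
Hence #1 is false.

#2: In symbols: (Q ↔ (¬P ↔ ¬Q)) ↔ (¬P ∧ Q)

¬P = ¬T = F
¬Q = ¬T = F
¬P ↔ ¬Q = F ↔ F = T
Q ↔ (¬P ↔ ¬Q) = T ↔ T = T
¬P = ¬T = F
¬P ∧ Q = F ∧ T = F
(Q ↔ (¬P ↔ ¬Q)) ↔ (¬P ∧ Q) = T ↔ F = F
Thus #2 is false.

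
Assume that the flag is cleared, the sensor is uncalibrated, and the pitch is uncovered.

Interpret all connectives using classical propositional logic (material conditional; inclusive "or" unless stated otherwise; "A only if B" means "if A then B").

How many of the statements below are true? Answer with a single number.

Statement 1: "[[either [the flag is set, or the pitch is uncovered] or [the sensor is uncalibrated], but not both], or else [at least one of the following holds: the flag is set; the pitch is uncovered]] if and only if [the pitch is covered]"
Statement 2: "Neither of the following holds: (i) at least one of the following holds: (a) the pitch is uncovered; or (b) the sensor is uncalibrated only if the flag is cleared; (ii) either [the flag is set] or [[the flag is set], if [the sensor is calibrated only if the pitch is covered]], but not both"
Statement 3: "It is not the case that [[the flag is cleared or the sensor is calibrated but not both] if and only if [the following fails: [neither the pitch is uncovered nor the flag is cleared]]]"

0

Let P = "the flag is set" (False), R = "the pitch is covered" (False), Q = "the sensor is calibrated" (False).

Statement 1: Formalization: (((P or not R) xor not Q) or (P or not R)) iff R

not R = not False = True
P or not R = False or True = True
not Q = not False = True
(P or not R) xor not Q = True xor True = False
not R = not False = True
P or not R = False or True = True
((P or not R) xor not Q) or (P or not R) = False or True = True
(((P or not R) xor not Q) or (P or not R)) iff R = True iff False = False
Thus Statement 1 is false.

Statement 2: Formalization: (not R or (not Q -> not P)) nor (P xor ((Q -> R) -> P))

not R = not False = True
not Q = not False = True
not P = not False = True
not Q -> not P = True -> True = True
not R or (not Q -> not P) = True or True = True
Q -> R = False -> False = True
(Q -> R) -> P = True -> False = False
P xor ((Q -> R) -> P) = False xor False = False
(not R or (not Q -> not P)) nor (P xor ((Q -> R) -> P)) = True nor False = False
Thus Statement 2 is false.

Statement 3: In symbols: not ((not P xor Q) iff not (not R nor not P))

not P = not False = True
not P xor Q = True xor False = True
not R = not False = True
not P = not False = True
not R nor not P = True nor True = False
not (not R nor not P) = not False = True
(not P xor Q) iff not (not R nor not P) = True iff True = True
not ((not P xor Q) iff not (not R nor not P)) = not True = False
Hence Statement 3 is false.

0 of the 3 statements are true (none).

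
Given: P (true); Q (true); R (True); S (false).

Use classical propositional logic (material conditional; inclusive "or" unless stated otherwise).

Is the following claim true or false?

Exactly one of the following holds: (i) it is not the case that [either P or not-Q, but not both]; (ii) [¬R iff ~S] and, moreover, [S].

False.

Values: P=T, Q=T, R=T, S=F.
This is ¬(P ⊕ ¬Q) ⊕ ((¬R ↔ ¬S) ∧ S).

¬Q = ¬T = F
P ⊕ ¬Q = T ⊕ F = T
¬(P ⊕ ¬Q) = ¬T = F
¬R = ¬T = F
¬S = ¬F = T
¬R ↔ ¬S = F ↔ T = F
(¬R ↔ ¬S) ∧ S = F ∧ F = F
¬(P ⊕ ¬Q) ⊕ ((¬R ↔ ¬S) ∧ S) = F ⊕ F = F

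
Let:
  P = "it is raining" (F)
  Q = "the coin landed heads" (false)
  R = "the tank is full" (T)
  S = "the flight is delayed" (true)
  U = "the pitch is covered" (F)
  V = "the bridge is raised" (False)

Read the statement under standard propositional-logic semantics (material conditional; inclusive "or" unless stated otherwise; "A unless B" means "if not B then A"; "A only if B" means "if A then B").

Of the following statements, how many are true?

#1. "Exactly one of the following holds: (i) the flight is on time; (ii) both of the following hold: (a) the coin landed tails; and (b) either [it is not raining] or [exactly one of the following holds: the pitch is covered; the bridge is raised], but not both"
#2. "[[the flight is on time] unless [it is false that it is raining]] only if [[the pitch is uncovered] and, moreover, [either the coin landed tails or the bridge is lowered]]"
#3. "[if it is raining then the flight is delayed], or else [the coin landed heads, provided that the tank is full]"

#1: Parsed as not S xor (not Q and (not P xor (U xor V)))

not S = not True = False
not Q = not False = True
not P = not False = True
U xor V = False xor False = False
not P xor (U xor V) = True xor False = True
not Q and (not P xor (U xor V)) = True and True = True
not S xor (not Q and (not P xor (U xor V))) = False xor True = True
Hence #1 is true.

#2: Formalization: (not S or not P) -> (not U and (not Q or not V))

not S = not True = False
not P = not False = True
not S or not P = False or True = True
not U = not False = True
not Q = not False = True
not V = not False = True
not Q or not V = True or True = True
not U and (not Q or not V) = True and True = True
(not S or not P) -> (not U and (not Q or not V)) = True -> True = True
Thus #2 is true.

#3: Parsed as (P -> S) or (R -> Q)

P -> S = False -> True = True
R -> Q = True -> False = False
(P -> S) or (R -> Q) = True or False = True
Hence #3 is true.

True statements: 3.

3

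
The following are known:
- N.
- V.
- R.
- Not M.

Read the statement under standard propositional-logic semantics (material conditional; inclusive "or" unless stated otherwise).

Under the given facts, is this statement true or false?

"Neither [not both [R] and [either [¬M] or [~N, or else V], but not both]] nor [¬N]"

Parsed as (R nand (~M xor (~N | V))) nor ~N

~M = ~F = T
~N = ~T = F
~N | V = F | T = T
~M xor (~N | V) = T xor T = F
R nand (~M xor (~N | V)) = T nand F = T
~N = ~T = F
(R nand (~M xor (~N | V))) nor ~N = T nor F = F

False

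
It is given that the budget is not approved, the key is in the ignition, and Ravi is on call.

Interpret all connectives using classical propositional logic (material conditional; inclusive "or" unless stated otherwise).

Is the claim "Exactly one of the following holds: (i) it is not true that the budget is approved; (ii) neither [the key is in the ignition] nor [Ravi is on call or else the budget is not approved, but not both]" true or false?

The statement is true.

Let H = "the budget is approved" (False), U = "the key is in the ignition" (True), W = "Ravi is on call" (True).
Formalization: not H xor (U nor (W xor not H))

not H = not False = True
not H = not False = True
W xor not H = True xor True = False
U nor (W xor not H) = True nor False = False
not H xor (U nor (W xor not H)) = True xor False = True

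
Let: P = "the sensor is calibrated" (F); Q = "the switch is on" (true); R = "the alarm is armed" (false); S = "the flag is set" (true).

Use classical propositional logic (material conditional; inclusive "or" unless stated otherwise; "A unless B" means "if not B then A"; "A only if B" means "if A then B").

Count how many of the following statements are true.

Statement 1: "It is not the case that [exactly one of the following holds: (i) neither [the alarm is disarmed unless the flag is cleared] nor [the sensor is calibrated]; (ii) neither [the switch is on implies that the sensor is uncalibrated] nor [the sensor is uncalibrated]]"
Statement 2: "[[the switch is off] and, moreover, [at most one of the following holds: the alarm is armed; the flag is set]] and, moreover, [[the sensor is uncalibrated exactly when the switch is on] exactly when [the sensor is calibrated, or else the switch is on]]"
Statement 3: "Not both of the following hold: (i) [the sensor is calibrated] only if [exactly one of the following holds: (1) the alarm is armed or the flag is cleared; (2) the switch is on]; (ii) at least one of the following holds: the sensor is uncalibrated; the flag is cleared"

Statement 1: Formalization: not (((not R or not S) nor P) xor ((Q -> not P) nor not P))

not R = not False = True
not S = not True = False
not R or not S = True or False = True
(not R or not S) nor P = True nor False = False
not P = not False = True
Q -> not P = True -> True = True
not P = not False = True
(Q -> not P) nor not P = True nor True = False
((not R or not S) nor P) xor ((Q -> not P) nor not P) = False xor False = False
not (((not R or not S) nor P) xor ((Q -> not P) nor not P)) = not False = True
Thus Statement 1 is true.

Statement 2: In symbols: (not Q and (R nand S)) and ((not P iff Q) iff (P or Q))

not Q = not True = False
R nand S = False nand True = True
not Q and (R nand S) = False and True = False
not P = not False = True
not P iff Q = True iff True = True
P or Q = False or True = True
(not P iff Q) iff (P or Q) = True iff True = True
(not Q and (R nand S)) and ((not P iff Q) iff (P or Q)) = False and True = False
Hence Statement 2 is false.

Statement 3: In symbols: (P -> ((R or not S) xor Q)) nand (not P or not S)

not S = not True = False
R or not S = False or False = False
(R or not S) xor Q = False xor True = True
P -> ((R or not S) xor Q) = False -> True = True
not P = not False = True
not S = not True = False
not P or not S = True or False = True
(P -> ((R or not S) xor Q)) nand (not P or not S) = True nand True = False
So Statement 3 is false.

True statements: 1.

1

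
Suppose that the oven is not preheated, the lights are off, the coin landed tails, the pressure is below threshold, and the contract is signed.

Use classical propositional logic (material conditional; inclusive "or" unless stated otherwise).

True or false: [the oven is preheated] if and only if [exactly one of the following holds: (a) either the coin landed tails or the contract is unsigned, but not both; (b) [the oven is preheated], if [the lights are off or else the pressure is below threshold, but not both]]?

Let D = "the oven is preheated" (F), S = "the coin landed heads" (F), U = "the contract is signed" (T), G = "the lights are on" (F), R = "the pressure is above threshold" (F).
This is D <-> ((~S xor ~U) xor ((~G xor ~R) -> D)).

~S = ~F = T
~U = ~T = F
~S xor ~U = T xor F = T
~G = ~F = T
~R = ~F = T
~G xor ~R = T xor T = F
(~G xor ~R) -> D = F -> F = T
(~S xor ~U) xor ((~G xor ~R) -> D) = T xor T = F
D <-> ((~S xor ~U) xor ((~G xor ~R) -> D)) = F <-> F = T

True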